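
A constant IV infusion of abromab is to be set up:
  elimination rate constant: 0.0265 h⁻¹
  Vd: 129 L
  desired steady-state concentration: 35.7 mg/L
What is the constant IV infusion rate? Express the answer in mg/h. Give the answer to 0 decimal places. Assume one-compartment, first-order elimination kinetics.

CL = k × Vd = 0.02650 × 129 = 3.419 L/h
At steady state, infusion rate R₀ = Css × CL = 35.7 × 3.419 = 122.1 mg/h

122 mg/h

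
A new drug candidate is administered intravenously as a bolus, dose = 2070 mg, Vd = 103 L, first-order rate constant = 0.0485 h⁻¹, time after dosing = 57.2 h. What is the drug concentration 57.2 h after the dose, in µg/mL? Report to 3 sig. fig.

1.25 µg/mL

C₀ = Dose / Vd = 2070 / 103 = 20.10 mg/L
C = C₀ · e^(−k·t) = 20.10 × e^(−0.04850 × 57.2)
  = 20.10 × 0.06240 = 1.254 mg/L
(1.254 mg/L = 1.254 µg/mL)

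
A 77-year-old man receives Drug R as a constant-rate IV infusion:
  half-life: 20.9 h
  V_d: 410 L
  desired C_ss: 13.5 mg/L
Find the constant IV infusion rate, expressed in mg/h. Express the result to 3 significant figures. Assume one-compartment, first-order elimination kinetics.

k = ln2 / t½ = 0.693147 / 20.9 = 0.03316 h⁻¹
CL = k × Vd = 0.03316 × 410 = 13.60 L/h
At steady state, infusion rate R₀ = Css × CL = 13.5 × 13.60 = 183.6 mg/h

184 mg/h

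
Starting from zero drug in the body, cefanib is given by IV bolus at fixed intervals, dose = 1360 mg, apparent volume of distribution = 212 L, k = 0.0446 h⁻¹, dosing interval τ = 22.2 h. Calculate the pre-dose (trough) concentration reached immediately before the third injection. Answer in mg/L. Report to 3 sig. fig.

3.27 mg/L

C₀ per dose = Dose / Vd = 1360 / 212 = 6.415 mg/L
Fraction remaining after one interval: r = e^(−kτ) = e^(−0.04460 × 22.2) = 0.3715
Before dose 3, 2 doses have been given (aged 1τ, 2τ).
C_trough = C₀ × (r + r²) = 6.415 × (0.3715 + 0.1380) = 3.268 mg/L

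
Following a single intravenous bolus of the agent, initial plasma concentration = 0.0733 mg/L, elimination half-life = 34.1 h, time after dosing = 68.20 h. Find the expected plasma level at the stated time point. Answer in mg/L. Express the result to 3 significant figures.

k = ln2 / t½ = 0.693147 / 34.1 = 0.02033 h⁻¹
t / t½ = 68.20 / 34.1 = 2 half-lives
C = C₀ × (1/2)^2 = 0.07330 × 0.2500 = 0.01833 mg/L

0.0183 mg/L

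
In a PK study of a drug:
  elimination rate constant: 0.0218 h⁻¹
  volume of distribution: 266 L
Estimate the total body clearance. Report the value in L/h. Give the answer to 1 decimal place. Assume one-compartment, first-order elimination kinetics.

5.8 L/h

CL = k × Vd = 0.0218 × 266 = 5.799 L/h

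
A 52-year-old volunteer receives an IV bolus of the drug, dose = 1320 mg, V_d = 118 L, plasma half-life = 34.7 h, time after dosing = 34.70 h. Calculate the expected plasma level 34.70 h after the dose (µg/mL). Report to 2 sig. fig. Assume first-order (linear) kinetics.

C₀ = Dose / Vd = 1320 / 118 = 11.19 mg/L
k = ln2 / t½ = 0.693147 / 34.7 = 0.01998 h⁻¹
t / t½ = 34.70 / 34.7 = 1 half-lives
C = C₀ × (1/2)^1 = 11.19 × 0.5000 = 5.595 mg/L
(5.595 mg/L = 5.595 µg/mL)

5.6 µg/mL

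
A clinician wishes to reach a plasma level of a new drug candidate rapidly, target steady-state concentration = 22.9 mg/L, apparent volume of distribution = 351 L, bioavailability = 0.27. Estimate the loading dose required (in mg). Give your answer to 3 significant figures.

29800 mg

LD = Css × Vd / F = 22.9 × 351 / 0.27 = 29770 mg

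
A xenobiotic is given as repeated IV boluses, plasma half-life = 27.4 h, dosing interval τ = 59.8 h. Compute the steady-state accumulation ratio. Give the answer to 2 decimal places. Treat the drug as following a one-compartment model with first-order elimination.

k = ln2 / t½ = 0.693147 / 27.4 = 0.02530 h⁻¹
e^(−kτ) = e^(−0.02530 × 59.8) = 0.2203
Accumulation ratio R = 1 / (1 − e^(−kτ)) = 1 / (1 − 0.2203) = 1.283

1.28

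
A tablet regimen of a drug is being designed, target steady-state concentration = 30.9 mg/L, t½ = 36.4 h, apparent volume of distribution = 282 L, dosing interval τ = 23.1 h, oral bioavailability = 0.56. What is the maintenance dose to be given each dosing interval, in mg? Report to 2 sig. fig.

6800 mg

k = ln2 / t½ = 0.693147 / 36.4 = 0.01904 h⁻¹
CL = k × Vd = 0.01904 × 282 = 5.369 L/h
At steady state, F × (Dose/τ) = Css × CL.
Dose = Css × CL × τ / F = 30.9 × 5.369 × 23.1 / 0.56 = 6843 mg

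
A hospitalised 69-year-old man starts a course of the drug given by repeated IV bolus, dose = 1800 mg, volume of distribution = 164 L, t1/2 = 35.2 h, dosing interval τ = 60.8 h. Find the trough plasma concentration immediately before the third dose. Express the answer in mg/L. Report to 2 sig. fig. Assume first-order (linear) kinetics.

4.3 mg/L

C₀ per dose = Dose / Vd = 1800 / 164 = 10.98 mg/L
k = ln2 / t½ = 0.693147 / 35.2 = 0.01969 h⁻¹
Fraction remaining after one interval: r = e^(−kτ) = e^(−0.01969 × 60.8) = 0.3021
Before dose 3, 2 doses have been given (aged 1τ, 2τ).
C_trough = C₀ × (r + r²) = 10.98 × (0.3021 + 0.09126) = 4.319 mg/L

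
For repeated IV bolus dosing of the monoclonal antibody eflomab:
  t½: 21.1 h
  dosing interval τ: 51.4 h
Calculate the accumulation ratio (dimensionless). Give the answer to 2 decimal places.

k = ln2 / t½ = 0.693147 / 21.1 = 0.03285 h⁻¹
e^(−kτ) = e^(−0.03285 × 51.4) = 0.1848
Accumulation ratio R = 1 / (1 − e^(−kτ)) = 1 / (1 − 0.1848) = 1.227

1.23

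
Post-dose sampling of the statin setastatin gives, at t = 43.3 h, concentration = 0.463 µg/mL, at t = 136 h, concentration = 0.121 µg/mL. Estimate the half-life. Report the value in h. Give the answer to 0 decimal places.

48 h

k = ln(C₁/C₂) / (t₂ − t₁) = ln(0.463/0.121) / (136 − 43.3)
  = 1.342 / 92.70 = 0.01448 h⁻¹
t½ = ln2 / k = 0.693147 / 0.01448 = 47.87 h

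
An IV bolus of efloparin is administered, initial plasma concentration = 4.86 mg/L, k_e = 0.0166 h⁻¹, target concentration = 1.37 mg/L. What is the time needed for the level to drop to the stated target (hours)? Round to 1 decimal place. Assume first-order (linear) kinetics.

t = ln(C₀ / C) / k = ln(4.860 / 1.37) / 0.01660
  = ln(3.547) / 0.01660 = 1.266 / 0.01660 = 76.27 h

76.3 h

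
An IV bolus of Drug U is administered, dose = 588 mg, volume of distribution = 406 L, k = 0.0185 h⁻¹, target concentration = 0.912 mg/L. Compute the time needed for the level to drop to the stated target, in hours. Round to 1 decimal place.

C₀ = Dose / Vd = 588.0 / 406 = 1.448 mg/L
t = ln(C₀ / C) / k = ln(1.448 / 0.912) / 0.01850
  = ln(1.588) / 0.01850 = 0.4625 / 0.01850 = 25.00 h

25.0 h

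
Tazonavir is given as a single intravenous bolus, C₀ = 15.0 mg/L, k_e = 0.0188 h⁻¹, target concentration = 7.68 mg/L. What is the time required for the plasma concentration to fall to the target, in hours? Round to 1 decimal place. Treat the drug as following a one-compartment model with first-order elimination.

35.6 h

t = ln(C₀ / C) / k = ln(15.00 / 7.68) / 0.01880
  = ln(1.953) / 0.01880 = 0.6694 / 0.01880 = 35.61 h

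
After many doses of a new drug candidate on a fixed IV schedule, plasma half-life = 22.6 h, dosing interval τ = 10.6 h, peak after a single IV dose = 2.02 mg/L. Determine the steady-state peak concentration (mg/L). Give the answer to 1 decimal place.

k = ln2 / t½ = 0.693147 / 22.6 = 0.03067 h⁻¹
e^(−kτ) = e^(−0.03067 × 10.6) = 0.7225
Accumulation ratio R = 1 / (1 − e^(−kτ)) = 1 / (1 − 0.7225) = 3.604
Steady-state peak = C₀ × R = 2.02 × 3.604 = 7.280 mg/L

7.3 mg/L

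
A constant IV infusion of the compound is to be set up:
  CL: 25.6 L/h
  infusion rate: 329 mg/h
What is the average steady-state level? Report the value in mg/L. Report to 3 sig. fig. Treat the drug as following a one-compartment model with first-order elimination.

At steady state Css = R₀ / CL = 329 / 25.60 = 12.85 mg/L

12.9 mg/L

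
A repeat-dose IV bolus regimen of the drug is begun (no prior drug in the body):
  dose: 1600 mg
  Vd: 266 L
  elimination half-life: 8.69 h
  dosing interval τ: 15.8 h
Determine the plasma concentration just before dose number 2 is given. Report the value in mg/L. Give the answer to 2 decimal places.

1.71 mg/L

C₀ per dose = Dose / Vd = 1600 / 266 = 6.015 mg/L
k = ln2 / t½ = 0.693147 / 8.69 = 0.07976 h⁻¹
Fraction remaining after one interval: r = e^(−kτ) = e^(−0.07976 × 15.8) = 0.2836
Before dose 2, 1 dose has been given (aged 1τ).
C_trough = C₀ × r = 6.015 × 0.2836 = 1.706 mg/L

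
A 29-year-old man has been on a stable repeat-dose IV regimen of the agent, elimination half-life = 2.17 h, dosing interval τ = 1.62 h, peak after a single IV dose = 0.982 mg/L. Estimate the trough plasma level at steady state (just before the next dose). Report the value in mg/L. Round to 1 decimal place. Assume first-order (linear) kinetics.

1.4 mg/L

k = ln2 / t½ = 0.693147 / 2.17 = 0.3194 h⁻¹
e^(−kτ) = e^(−0.3194 × 1.62) = 0.5961
Accumulation ratio R = 1 / (1 − e^(−kτ)) = 1 / (1 − 0.5961) = 2.476
Steady-state trough = C₀ × R × e^(−kτ) = 0.982 × 2.476 × 0.5961 = 1.449 mg/L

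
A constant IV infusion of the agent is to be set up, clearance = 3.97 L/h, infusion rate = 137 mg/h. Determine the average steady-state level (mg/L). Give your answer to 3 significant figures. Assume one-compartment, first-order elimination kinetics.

At steady state Css = R₀ / CL = 137 / 3.970 = 34.51 mg/L

34.5 mg/L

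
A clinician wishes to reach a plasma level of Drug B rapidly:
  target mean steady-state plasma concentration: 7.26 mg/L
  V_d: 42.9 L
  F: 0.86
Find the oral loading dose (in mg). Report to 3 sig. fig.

362 mg

LD = Css × Vd / F = 7.26 × 42.9 / 0.86 = 362.2 mg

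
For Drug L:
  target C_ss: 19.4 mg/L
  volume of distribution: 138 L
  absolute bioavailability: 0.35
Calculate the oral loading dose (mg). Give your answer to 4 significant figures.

7649 mg

LD = Css × Vd / F = 19.4 × 138 / 0.35 = 7649 mg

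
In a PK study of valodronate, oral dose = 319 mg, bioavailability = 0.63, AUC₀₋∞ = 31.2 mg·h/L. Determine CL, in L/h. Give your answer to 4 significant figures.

6.441 L/h

CL = F·Dose / AUC = 0.63 × 319 / 31.2 = 6.441 L/h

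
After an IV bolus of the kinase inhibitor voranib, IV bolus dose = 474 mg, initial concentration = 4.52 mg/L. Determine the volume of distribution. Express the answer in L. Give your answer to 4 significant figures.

Vd = Dose / C₀ = 474.0 / 4.52 = 104.9 L

104.9 L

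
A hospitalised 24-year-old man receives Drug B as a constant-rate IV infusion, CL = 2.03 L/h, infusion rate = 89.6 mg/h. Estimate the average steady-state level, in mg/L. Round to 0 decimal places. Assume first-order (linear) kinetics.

44 mg/L

At steady state Css = R₀ / CL = 89.6 / 2.030 = 44.14 mg/L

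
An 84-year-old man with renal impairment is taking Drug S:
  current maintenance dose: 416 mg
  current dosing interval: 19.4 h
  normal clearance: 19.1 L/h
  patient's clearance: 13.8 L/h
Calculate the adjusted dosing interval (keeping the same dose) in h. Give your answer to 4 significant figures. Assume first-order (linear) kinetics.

26.85 h

To keep the same average steady-state level, dosing rate must scale with clearance.
CL ratio = 13.8 / 19.1 = 0.7225
New interval (same dose) = 19.4 / 0.7225 = 26.85 h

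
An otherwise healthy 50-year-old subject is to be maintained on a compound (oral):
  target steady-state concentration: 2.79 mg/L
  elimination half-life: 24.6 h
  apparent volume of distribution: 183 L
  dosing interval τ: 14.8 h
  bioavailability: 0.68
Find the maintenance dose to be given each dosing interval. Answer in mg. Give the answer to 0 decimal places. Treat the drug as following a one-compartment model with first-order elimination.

k = ln2 / t½ = 0.693147 / 24.6 = 0.02818 h⁻¹
CL = k × Vd = 0.02818 × 183 = 5.157 L/h
At steady state, F × (Dose/τ) = Css × CL.
Dose = Css × CL × τ / F = 2.79 × 5.157 × 14.8 / 0.68 = 313.2 mg

313 mg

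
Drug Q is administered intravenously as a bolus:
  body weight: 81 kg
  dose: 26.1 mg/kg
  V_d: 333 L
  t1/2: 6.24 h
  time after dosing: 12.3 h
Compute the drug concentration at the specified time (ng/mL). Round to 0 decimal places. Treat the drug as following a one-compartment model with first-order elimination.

1619 ng/mL

Total dose = 26.1 × 81 = 2114 mg
C₀ = Dose / Vd = 2114 / 333 = 6.348 mg/L
k = ln2 / t½ = 0.693147 / 6.24 = 0.1111 h⁻¹
C = C₀ · e^(−k·t) = 6.348 × e^(−0.1111 × 12.3)
  = 6.348 × 0.2550 = 1.619 mg/L
Convert: 1.619 mg/L × 1000 = 1619 ng/mL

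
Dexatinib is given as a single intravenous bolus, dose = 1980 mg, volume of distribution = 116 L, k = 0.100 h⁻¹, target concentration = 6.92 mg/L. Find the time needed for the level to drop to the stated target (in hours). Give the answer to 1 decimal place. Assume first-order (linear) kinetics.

C₀ = Dose / Vd = 1980 / 116 = 17.07 mg/L
t = ln(C₀ / C) / k = ln(17.07 / 6.92) / 0.1000
  = ln(2.467) / 0.1000 = 0.9030 / 0.1000 = 9.030 h

9.0 h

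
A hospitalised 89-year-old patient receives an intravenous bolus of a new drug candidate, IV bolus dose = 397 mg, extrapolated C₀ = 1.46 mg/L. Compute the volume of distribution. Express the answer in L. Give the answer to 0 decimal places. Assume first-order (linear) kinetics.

272 L

Vd = Dose / C₀ = 397.0 / 1.46 = 271.9 L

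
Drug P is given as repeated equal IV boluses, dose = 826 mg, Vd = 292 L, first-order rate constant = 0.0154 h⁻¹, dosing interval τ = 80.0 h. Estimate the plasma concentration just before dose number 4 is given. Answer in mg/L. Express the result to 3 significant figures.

1.14 mg/L

C₀ per dose = Dose / Vd = 826 / 292 = 2.829 mg/L
Fraction remaining after one interval: r = e^(−kτ) = e^(−0.01540 × 80.0) = 0.2917
Before dose 4, 3 doses have been given (aged 1τ, 2τ, 3τ).
C_trough = C₀ × (r + r² + … + r^3) = C₀ × r(1−r^3)/(1−r)
        = 2.829 × 0.2917 × (1 − 0.02482) / (1 − 0.2917) = 1.136 mg/L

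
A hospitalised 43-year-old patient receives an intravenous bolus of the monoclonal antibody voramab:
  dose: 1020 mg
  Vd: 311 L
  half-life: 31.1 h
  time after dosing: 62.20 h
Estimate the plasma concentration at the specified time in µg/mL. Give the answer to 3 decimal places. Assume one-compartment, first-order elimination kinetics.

0.820 µg/mL

C₀ = Dose / Vd = 1020 / 311 = 3.280 mg/L
k = ln2 / t½ = 0.693147 / 31.1 = 0.02229 h⁻¹
t / t½ = 62.20 / 31.1 = 2 half-lives
C = C₀ × (1/2)^2 = 3.280 × 0.2500 = 0.8200 mg/L
(0.8200 mg/L = 0.8200 µg/mL)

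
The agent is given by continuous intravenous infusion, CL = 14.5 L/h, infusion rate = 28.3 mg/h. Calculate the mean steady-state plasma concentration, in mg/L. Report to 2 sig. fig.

At steady state Css = R₀ / CL = 28.3 / 14.50 = 1.952 mg/L

2.0 mg/L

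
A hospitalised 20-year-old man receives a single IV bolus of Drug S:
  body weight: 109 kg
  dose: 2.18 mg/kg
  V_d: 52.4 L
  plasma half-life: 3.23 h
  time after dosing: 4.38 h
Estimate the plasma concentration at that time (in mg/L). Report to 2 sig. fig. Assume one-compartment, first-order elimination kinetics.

1.8 mg/L

Total dose = 2.18 × 109 = 237.6 mg
C₀ = Dose / Vd = 237.6 / 52.4 = 4.534 mg/L
k = ln2 / t½ = 0.693147 / 3.23 = 0.2146 h⁻¹
C = C₀ · e^(−k·t) = 4.534 × e^(−0.2146 × 4.38)
  = 4.534 × 0.3906 = 1.771 mg/L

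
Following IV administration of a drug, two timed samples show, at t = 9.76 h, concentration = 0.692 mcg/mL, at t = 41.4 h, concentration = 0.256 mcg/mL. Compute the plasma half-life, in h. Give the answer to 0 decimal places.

22 h

k = ln(C₁/C₂) / (t₂ − t₁) = ln(0.692/0.256) / (41.4 − 9.76)
  = 0.9944 / 31.64 = 0.03143 h⁻¹
t½ = ln2 / k = 0.693147 / 0.03143 = 22.05 h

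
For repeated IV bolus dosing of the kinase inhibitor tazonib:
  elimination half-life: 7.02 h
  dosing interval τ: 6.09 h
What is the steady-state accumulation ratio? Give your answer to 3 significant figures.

2.21

k = ln2 / t½ = 0.693147 / 7.02 = 0.09874 h⁻¹
e^(−kτ) = e^(−0.09874 × 6.09) = 0.5481
Accumulation ratio R = 1 / (1 − e^(−kτ)) = 1 / (1 − 0.5481) = 2.213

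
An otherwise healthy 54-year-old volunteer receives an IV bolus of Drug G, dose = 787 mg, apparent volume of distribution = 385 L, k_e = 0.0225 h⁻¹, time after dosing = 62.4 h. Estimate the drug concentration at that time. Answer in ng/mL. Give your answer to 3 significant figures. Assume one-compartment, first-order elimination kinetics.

502 ng/mL

C₀ = Dose / Vd = 787.0 / 385 = 2.044 mg/L
C = C₀ · e^(−k·t) = 2.044 × e^(−0.02250 × 62.4)
  = 2.044 × 0.2456 = 0.5020 mg/L
Convert: 0.5020 mg/L × 1000 = 502.0 ng/mL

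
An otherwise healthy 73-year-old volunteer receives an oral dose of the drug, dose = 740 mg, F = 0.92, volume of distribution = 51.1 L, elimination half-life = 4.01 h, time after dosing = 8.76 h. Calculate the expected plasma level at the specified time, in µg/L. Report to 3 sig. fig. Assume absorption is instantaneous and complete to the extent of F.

2930 µg/L

Amount reaching circulation = F × Dose = 0.92 × 740.0 = 680.8 mg
C₀ = F·Dose / Vd = 680.8 / 51.1 = 13.32 mg/L
k = ln2 / t½ = 0.693147 / 4.01 = 0.1729 h⁻¹
C = C₀ · e^(−k·t) = 13.32 × e^(−0.1729 × 8.76)
  = 13.32 × 0.2199 = 2.929 mg/L
Convert: 2.929 mg/L × 1000 = 2929 µg/L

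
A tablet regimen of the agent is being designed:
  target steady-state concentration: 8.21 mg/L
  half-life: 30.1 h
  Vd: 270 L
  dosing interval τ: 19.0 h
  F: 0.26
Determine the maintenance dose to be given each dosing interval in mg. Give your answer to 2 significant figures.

3700 mg

k = ln2 / t½ = 0.693147 / 30.1 = 0.02303 h⁻¹
CL = k × Vd = 0.02303 × 270 = 6.218 L/h
At steady state, F × (Dose/τ) = Css × CL.
Dose = Css × CL × τ / F = 8.21 × 6.218 × 19.0 / 0.26 = 3731 mg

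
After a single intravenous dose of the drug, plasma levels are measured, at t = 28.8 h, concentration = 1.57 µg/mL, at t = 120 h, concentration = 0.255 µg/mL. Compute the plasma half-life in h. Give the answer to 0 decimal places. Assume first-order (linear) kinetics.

k = ln(C₁/C₂) / (t₂ − t₁) = ln(1.57/0.255) / (120 − 28.8)
  = 1.818 / 91.20 = 0.01993 h⁻¹
t½ = ln2 / k = 0.693147 / 0.01993 = 34.78 h

35 h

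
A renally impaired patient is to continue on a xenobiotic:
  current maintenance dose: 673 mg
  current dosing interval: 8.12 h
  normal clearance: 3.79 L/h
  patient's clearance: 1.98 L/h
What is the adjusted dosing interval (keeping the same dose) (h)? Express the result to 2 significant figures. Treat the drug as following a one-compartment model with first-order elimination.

16 h

To keep the same average steady-state level, dosing rate must scale with clearance.
CL ratio = 1.98 / 3.79 = 0.5224
New interval (same dose) = 8.12 / 0.5224 = 15.54 h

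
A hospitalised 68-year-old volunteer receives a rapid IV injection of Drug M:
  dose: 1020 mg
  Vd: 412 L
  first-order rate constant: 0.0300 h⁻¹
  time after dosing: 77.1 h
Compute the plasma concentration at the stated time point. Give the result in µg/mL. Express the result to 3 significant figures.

C₀ = Dose / Vd = 1020 / 412 = 2.476 mg/L
C = C₀ · e^(−k·t) = 2.476 × e^(−0.03000 × 77.1)
  = 2.476 × 0.09896 = 0.2450 mg/L
(0.2450 mg/L = 0.2450 µg/mL)

0.245 µg/mL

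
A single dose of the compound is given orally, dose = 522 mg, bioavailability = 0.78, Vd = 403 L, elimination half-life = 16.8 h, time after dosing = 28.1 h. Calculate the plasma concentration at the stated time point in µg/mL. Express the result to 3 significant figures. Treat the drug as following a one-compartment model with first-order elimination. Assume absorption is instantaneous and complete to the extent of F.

Amount reaching circulation = F × Dose = 0.78 × 522.0 = 407.2 mg
C₀ = F·Dose / Vd = 407.2 / 403 = 1.010 mg/L
k = ln2 / t½ = 0.693147 / 16.8 = 0.04126 h⁻¹
C = C₀ · e^(−k·t) = 1.010 × e^(−0.04126 × 28.1)
  = 1.010 × 0.3137 = 0.3168 mg/L
(0.3168 mg/L = 0.3168 µg/mL)

0.317 µg/mL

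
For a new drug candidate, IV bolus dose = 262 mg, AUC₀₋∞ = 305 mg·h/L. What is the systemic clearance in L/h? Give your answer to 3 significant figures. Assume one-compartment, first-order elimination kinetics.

CL = Dose / AUC = 262 / 305 = 0.8590 L/h

0.859 L/h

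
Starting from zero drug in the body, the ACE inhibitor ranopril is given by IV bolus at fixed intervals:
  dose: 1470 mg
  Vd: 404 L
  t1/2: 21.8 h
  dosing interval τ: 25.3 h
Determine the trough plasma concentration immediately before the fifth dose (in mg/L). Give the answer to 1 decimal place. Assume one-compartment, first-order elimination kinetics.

C₀ per dose = Dose / Vd = 1470 / 404 = 3.639 mg/L
k = ln2 / t½ = 0.693147 / 21.8 = 0.03180 h⁻¹
Fraction remaining after one interval: r = e^(−kτ) = e^(−0.03180 × 25.3) = 0.4473
Before dose 5, 4 doses have been given (aged 1τ, 2τ, 3τ, 4τ).
C_trough = C₀ × (r + r² + … + r^4) = C₀ × r(1−r^4)/(1−r)
        = 3.639 × 0.4473 × (1 − 0.04003) / (1 − 0.4473) = 2.827 mg/L

2.8 mg/L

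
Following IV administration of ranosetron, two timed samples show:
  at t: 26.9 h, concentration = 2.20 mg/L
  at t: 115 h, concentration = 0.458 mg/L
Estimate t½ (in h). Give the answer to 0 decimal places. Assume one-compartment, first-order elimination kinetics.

39 h

k = ln(C₁/C₂) / (t₂ − t₁) = ln(2.20/0.458) / (115 − 26.9)
  = 1.569 / 88.10 = 0.01781 h⁻¹
t½ = ln2 / k = 0.693147 / 0.01781 = 38.92 h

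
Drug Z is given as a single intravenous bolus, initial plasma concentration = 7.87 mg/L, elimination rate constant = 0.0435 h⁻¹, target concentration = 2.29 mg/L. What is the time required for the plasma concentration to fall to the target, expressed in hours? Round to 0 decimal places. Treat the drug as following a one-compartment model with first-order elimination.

t = ln(C₀ / C) / k = ln(7.870 / 2.29) / 0.04350
  = ln(3.437) / 0.04350 = 1.235 / 0.04350 = 28.39 h

28 h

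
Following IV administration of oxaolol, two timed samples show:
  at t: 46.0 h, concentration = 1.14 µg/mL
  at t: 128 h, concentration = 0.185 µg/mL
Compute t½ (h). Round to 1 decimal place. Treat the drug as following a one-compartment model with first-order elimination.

31.3 h

k = ln(C₁/C₂) / (t₂ − t₁) = ln(1.14/0.185) / (128 − 46.0)
  = 1.818 / 82.00 = 0.02217 h⁻¹
t½ = ln2 / k = 0.693147 / 0.02217 = 31.27 h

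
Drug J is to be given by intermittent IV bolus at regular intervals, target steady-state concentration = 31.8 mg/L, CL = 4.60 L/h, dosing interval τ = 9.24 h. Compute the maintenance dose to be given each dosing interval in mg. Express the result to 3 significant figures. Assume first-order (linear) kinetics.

1350 mg

At steady state, Dose/τ = Css × CL.
Dose = Css × CL × τ = 31.8 × 4.600 × 9.24 = 1352 mg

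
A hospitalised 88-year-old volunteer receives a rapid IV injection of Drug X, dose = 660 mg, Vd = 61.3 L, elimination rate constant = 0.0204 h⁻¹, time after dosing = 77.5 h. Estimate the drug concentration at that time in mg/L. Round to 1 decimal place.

2.2 mg/L

C₀ = Dose / Vd = 660.0 / 61.3 = 10.77 mg/L
C = C₀ · e^(−k·t) = 10.77 × e^(−0.02040 × 77.5)
  = 10.77 × 0.2058 = 2.216 mg/L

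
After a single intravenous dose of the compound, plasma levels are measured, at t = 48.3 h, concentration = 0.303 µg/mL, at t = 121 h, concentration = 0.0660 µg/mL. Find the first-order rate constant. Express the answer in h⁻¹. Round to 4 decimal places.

0.0210 h⁻¹

k = ln(C₁/C₂) / (t₂ − t₁) = ln(0.303/0.0660) / (121 − 48.3)
  = 1.524 / 72.70 = 0.02096 h⁻¹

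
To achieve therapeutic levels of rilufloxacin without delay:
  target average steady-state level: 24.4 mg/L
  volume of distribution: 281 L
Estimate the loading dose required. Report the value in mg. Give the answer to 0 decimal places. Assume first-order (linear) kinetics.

LD = Css × Vd = 24.4 × 281 = 6856 mg

6856 mg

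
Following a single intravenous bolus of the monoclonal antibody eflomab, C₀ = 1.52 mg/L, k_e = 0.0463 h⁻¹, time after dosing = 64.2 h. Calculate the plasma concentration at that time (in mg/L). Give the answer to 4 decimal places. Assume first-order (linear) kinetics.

C = C₀ · e^(−k·t) = 1.520 × e^(−0.04630 × 64.2)
  = 1.520 × 0.05118 = 0.07779 mg/L

0.0778 mg/L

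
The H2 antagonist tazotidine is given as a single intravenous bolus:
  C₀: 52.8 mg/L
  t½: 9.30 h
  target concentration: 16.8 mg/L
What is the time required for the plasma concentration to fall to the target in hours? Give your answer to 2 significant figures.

15 h

k = ln2 / t½ = 0.693147 / 9.30 = 0.07453 h⁻¹
t = ln(C₀ / C) / k = ln(52.80 / 16.8) / 0.07453
  = ln(3.143) / 0.07453 = 1.145 / 0.07453 = 15.36 h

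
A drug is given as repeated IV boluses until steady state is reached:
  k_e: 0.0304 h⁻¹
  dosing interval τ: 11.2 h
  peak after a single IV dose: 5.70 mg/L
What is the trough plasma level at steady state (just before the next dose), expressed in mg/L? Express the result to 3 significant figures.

e^(−kτ) = e^(−0.03040 × 11.2) = 0.7114
Accumulation ratio R = 1 / (1 − e^(−kτ)) = 1 / (1 − 0.7114) = 3.465
Steady-state trough = C₀ × R × e^(−kτ) = 5.70 × 3.465 × 0.7114 = 14.05 mg/L

14.1 mg/L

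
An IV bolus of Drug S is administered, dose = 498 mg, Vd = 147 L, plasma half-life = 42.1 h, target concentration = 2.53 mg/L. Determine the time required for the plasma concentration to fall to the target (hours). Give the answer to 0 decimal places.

18 h

C₀ = Dose / Vd = 498.0 / 147 = 3.388 mg/L
k = ln2 / t½ = 0.693147 / 42.1 = 0.01646 h⁻¹
t = ln(C₀ / C) / k = ln(3.388 / 2.53) / 0.01646
  = ln(1.339) / 0.01646 = 0.2919 / 0.01646 = 17.73 h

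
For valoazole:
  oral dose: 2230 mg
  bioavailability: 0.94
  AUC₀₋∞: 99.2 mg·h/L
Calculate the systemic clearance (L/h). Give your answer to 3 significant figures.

21.1 L/h

CL = F·Dose / AUC = 0.94 × 2230 / 99.2 = 21.13 L/h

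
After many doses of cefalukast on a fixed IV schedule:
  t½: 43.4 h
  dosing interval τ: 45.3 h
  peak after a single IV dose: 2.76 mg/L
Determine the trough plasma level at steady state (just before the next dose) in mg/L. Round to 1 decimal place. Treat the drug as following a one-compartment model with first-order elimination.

k = ln2 / t½ = 0.693147 / 43.4 = 0.01597 h⁻¹
e^(−kτ) = e^(−0.01597 × 45.3) = 0.4851
Accumulation ratio R = 1 / (1 − e^(−kτ)) = 1 / (1 − 0.4851) = 1.942
Steady-state trough = C₀ × R × e^(−kτ) = 2.76 × 1.942 × 0.4851 = 2.600 mg/L

2.6 mg/L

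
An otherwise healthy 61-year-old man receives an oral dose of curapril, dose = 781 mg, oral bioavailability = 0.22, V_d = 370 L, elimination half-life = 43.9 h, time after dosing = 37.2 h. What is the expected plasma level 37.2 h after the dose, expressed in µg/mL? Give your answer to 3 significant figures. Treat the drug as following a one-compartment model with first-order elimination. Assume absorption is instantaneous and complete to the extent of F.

0.258 µg/mL

Amount reaching circulation = F × Dose = 0.22 × 781.0 = 171.8 mg
C₀ = F·Dose / Vd = 171.8 / 370 = 0.4643 mg/L
k = ln2 / t½ = 0.693147 / 43.9 = 0.01579 h⁻¹
C = C₀ · e^(−k·t) = 0.4643 × e^(−0.01579 × 37.2)
  = 0.4643 × 0.5558 = 0.2581 mg/L
(0.2581 mg/L = 0.2581 µg/mL)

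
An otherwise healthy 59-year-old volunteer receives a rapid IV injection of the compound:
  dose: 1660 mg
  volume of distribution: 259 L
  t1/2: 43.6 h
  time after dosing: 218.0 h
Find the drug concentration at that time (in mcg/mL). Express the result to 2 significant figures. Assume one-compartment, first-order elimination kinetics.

0.20 mcg/mL

C₀ = Dose / Vd = 1660 / 259 = 6.409 mg/L
k = ln2 / t½ = 0.693147 / 43.6 = 0.01590 h⁻¹
t / t½ = 218.0 / 43.6 = 5 half-lives
C = C₀ × (1/2)^5 = 6.409 × 0.03125 = 0.2003 mg/L
(0.2003 mg/L = 0.2003 mcg/mL)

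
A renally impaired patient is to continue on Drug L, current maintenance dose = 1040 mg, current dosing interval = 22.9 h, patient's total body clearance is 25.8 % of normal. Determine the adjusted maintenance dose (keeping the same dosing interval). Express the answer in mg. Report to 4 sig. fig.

268.3 mg

To keep the same average steady-state level, dosing rate must scale with clearance.
CL ratio = 25.8 / 100 = 0.2580
New dose (same interval) = 1040 × 0.2580 = 268.3 mg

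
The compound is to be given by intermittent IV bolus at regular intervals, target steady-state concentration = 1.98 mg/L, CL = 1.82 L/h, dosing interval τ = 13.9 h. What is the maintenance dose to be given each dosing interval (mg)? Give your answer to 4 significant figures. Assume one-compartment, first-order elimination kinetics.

50.09 mg

At steady state, Dose/τ = Css × CL.
Dose = Css × CL × τ = 1.98 × 1.820 × 13.9 = 50.09 mg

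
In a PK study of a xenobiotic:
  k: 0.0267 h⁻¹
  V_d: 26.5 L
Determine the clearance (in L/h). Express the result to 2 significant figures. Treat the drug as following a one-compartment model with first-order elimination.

CL = k × Vd = 0.0267 × 26.5 = 0.7076 L/h

0.71 L/h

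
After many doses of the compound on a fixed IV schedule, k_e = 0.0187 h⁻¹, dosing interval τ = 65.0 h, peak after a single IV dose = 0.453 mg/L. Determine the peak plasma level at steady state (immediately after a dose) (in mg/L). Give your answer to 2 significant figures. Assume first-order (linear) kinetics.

e^(−kτ) = e^(−0.01870 × 65.0) = 0.2966
Accumulation ratio R = 1 / (1 − e^(−kτ)) = 1 / (1 − 0.2966) = 1.422
Steady-state peak = C₀ × R = 0.453 × 1.422 = 0.6442 mg/L

0.64 mg/L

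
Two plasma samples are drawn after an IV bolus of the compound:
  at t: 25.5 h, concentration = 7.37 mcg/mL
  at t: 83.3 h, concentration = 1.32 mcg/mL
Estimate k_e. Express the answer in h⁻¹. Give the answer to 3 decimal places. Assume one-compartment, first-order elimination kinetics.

0.030 h⁻¹

k = ln(C₁/C₂) / (t₂ − t₁) = ln(7.37/1.32) / (83.3 − 25.5)
  = 1.720 / 57.80 = 0.02976 h⁻¹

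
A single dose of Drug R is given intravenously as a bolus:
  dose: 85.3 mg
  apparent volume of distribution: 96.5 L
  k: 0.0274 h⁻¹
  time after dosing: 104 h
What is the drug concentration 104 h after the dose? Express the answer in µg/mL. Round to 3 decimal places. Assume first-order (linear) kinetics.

0.051 µg/mL

C₀ = Dose / Vd = 85.30 / 96.5 = 0.8839 mg/L
C = C₀ · e^(−k·t) = 0.8839 × e^(−0.02740 × 104)
  = 0.8839 × 0.05787 = 0.05115 mg/L
(0.05115 mg/L = 0.05115 µg/mL)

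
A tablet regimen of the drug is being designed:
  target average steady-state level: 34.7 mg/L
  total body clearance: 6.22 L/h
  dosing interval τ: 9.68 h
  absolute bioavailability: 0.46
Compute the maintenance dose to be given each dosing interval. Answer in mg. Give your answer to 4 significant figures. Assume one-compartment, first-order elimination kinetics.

4542 mg

At steady state, F × (Dose/τ) = Css × CL.
Dose = Css × CL × τ / F = 34.7 × 6.220 × 9.68 / 0.46 = 4542 mg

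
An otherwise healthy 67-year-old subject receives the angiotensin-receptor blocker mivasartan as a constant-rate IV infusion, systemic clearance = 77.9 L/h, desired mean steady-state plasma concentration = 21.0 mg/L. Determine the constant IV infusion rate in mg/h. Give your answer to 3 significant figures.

At steady state, infusion rate R₀ = Css × CL = 21.0 × 77.90 = 1636 mg/h

1640 mg/h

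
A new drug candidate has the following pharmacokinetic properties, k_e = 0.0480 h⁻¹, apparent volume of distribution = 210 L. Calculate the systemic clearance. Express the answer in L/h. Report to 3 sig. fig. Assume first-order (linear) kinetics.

CL = k × Vd = 0.0480 × 210 = 10.08 L/h

10.1 L/h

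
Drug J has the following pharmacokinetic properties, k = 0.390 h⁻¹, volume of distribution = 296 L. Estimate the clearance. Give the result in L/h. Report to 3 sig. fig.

CL = k × Vd = 0.390 × 296 = 115.4 L/h

115 L/h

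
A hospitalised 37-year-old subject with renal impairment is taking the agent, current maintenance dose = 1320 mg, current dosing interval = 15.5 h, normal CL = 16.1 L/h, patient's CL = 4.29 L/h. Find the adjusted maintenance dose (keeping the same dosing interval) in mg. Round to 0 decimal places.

352 mg

To keep the same average steady-state level, dosing rate must scale with clearance.
CL ratio = 4.29 / 16.1 = 0.2665
New dose (same interval) = 1320 × 0.2665 = 351.8 mg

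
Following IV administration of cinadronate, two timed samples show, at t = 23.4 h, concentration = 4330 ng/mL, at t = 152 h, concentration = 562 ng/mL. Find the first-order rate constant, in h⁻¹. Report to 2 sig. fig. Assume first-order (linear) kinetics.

k = ln(C₁/C₂) / (t₂ − t₁) = ln(4330/562) / (152 − 23.4)
  = 2.042 / 128.6 = 0.01588 h⁻¹

0.016 h⁻¹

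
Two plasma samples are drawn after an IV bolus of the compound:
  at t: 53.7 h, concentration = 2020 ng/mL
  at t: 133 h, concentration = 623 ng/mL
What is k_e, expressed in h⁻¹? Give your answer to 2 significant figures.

k = ln(C₁/C₂) / (t₂ − t₁) = ln(2020/623) / (133 − 53.7)
  = 1.176 / 79.30 = 0.01483 h⁻¹

0.015 h⁻¹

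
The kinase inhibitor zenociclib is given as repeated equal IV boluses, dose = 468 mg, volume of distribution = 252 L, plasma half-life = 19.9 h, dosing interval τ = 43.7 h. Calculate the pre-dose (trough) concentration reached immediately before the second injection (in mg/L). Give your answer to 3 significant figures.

C₀ per dose = Dose / Vd = 468 / 252 = 1.857 mg/L
k = ln2 / t½ = 0.693147 / 19.9 = 0.03483 h⁻¹
Fraction remaining after one interval: r = e^(−kτ) = e^(−0.03483 × 43.7) = 0.2183
Before dose 2, 1 dose has been given (aged 1τ).
C_trough = C₀ × r = 1.857 × 0.2183 = 0.4054 mg/L

0.405 mg/L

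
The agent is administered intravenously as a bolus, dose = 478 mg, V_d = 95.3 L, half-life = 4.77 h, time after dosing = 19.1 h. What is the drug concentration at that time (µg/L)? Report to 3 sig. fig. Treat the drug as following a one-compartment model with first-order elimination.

C₀ = Dose / Vd = 478.0 / 95.3 = 5.016 mg/L
k = ln2 / t½ = 0.693147 / 4.77 = 0.1453 h⁻¹
C = C₀ · e^(−k·t) = 5.016 × e^(−0.1453 × 19.1)
  = 5.016 × 0.06234 = 0.3127 mg/L
Convert: 0.3127 mg/L × 1000 = 312.7 µg/L

313 µg/L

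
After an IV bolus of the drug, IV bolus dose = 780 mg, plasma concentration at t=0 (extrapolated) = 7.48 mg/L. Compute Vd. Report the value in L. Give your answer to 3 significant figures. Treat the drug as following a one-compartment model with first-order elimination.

104 L

Vd = Dose / C₀ = 780.0 / 7.48 = 104.3 L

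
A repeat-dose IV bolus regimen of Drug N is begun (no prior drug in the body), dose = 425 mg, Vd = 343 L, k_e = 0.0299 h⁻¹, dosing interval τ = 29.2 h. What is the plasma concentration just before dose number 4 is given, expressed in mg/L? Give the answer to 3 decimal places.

C₀ per dose = Dose / Vd = 425 / 343 = 1.239 mg/L
Fraction remaining after one interval: r = e^(−kτ) = e^(−0.02990 × 29.2) = 0.4177
Before dose 4, 3 doses have been given (aged 1τ, 2τ, 3τ).
C_trough = C₀ × (r + r² + … + r^3) = C₀ × r(1−r^3)/(1−r)
        = 1.239 × 0.4177 × (1 − 0.07288) / (1 − 0.4177) = 0.8240 mg/L

0.824 mg/L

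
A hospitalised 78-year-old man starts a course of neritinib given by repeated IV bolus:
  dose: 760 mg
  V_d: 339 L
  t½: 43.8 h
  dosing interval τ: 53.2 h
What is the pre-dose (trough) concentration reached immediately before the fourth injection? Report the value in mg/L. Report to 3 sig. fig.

1.56 mg/L

C₀ per dose = Dose / Vd = 760 / 339 = 2.242 mg/L
k = ln2 / t½ = 0.693147 / 43.8 = 0.01583 h⁻¹
Fraction remaining after one interval: r = e^(−kτ) = e^(−0.01583 × 53.2) = 0.4308
Before dose 4, 3 doses have been given (aged 1τ, 2τ, 3τ).
C_trough = C₀ × (r + r² + … + r^3) = C₀ × r(1−r^3)/(1−r)
        = 2.242 × 0.4308 × (1 − 0.07995) / (1 − 0.4308) = 1.561 mg/L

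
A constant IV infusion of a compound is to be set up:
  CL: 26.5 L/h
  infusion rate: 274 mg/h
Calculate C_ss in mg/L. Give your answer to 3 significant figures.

At steady state Css = R₀ / CL = 274 / 26.50 = 10.34 mg/L

10.3 mg/L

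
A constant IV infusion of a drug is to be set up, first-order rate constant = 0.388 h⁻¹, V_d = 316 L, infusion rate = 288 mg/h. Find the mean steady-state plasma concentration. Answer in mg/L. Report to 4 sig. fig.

CL = k × Vd = 0.3880 × 316 = 122.6 L/h
At steady state Css = R₀ / CL = 288 / 122.6 = 2.349 mg/L

2.349 mg/L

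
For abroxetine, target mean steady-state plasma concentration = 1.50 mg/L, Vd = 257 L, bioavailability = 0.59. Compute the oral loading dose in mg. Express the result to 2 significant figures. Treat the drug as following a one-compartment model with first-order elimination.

650 mg

LD = Css × Vd / F = 1.50 × 257 / 0.59 = 653.4 mg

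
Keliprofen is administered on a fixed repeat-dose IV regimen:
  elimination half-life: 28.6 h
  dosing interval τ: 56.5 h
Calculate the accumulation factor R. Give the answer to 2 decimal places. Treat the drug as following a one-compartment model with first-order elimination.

k = ln2 / t½ = 0.693147 / 28.6 = 0.02424 h⁻¹
e^(−kτ) = e^(−0.02424 × 56.5) = 0.2542
Accumulation ratio R = 1 / (1 − e^(−kτ)) = 1 / (1 − 0.2542) = 1.341

1.34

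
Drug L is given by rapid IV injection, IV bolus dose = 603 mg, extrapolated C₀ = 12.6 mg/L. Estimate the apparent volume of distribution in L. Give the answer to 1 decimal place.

Vd = Dose / C₀ = 603.0 / 12.6 = 47.86 L

47.9 L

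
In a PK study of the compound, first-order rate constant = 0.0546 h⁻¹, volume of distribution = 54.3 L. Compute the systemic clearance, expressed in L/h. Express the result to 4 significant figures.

CL = k × Vd = 0.0546 × 54.3 = 2.965 L/h

2.965 L/h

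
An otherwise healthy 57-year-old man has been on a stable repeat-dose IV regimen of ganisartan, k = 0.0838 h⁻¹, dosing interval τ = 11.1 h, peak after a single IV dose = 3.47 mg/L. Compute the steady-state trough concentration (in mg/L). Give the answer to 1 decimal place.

e^(−kτ) = e^(−0.08380 × 11.1) = 0.3945
Accumulation ratio R = 1 / (1 − e^(−kτ)) = 1 / (1 − 0.3945) = 1.652
Steady-state trough = C₀ × R × e^(−kτ) = 3.47 × 1.652 × 0.3945 = 2.261 mg/L

2.3 mg/L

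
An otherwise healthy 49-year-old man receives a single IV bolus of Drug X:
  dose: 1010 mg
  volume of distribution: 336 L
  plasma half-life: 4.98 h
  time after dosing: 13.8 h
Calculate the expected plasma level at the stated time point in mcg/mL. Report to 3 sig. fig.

0.440 mcg/mL

C₀ = Dose / Vd = 1010 / 336 = 3.006 mg/L
k = ln2 / t½ = 0.693147 / 4.98 = 0.1392 h⁻¹
C = C₀ · e^(−k·t) = 3.006 × e^(−0.1392 × 13.8)
  = 3.006 × 0.1465 = 0.4404 mg/L
(0.4404 mg/L = 0.4404 mcg/mL)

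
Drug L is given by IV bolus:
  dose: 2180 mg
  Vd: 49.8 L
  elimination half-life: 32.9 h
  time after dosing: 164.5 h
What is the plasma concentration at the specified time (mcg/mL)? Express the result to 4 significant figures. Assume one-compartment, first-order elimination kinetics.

1.368 mcg/mL

C₀ = Dose / Vd = 2180 / 49.8 = 43.78 mg/L
k = ln2 / t½ = 0.693147 / 32.9 = 0.02107 h⁻¹
t / t½ = 164.5 / 32.9 = 5 half-lives
C = C₀ × (1/2)^5 = 43.78 × 0.03125 = 1.368 mg/L
(1.368 mg/L = 1.368 mcg/mL)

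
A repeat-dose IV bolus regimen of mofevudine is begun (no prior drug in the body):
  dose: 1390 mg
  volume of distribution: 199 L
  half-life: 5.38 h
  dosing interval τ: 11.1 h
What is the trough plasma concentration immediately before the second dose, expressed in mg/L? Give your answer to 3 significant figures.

1.67 mg/L

C₀ per dose = Dose / Vd = 1390 / 199 = 6.985 mg/L
k = ln2 / t½ = 0.693147 / 5.38 = 0.1288 h⁻¹
Fraction remaining after one interval: r = e^(−kτ) = e^(−0.1288 × 11.1) = 0.2394
Before dose 2, 1 dose has been given (aged 1τ).
C_trough = C₀ × r = 6.985 × 0.2394 = 1.672 mg/L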